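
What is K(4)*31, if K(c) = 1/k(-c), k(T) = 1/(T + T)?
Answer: -248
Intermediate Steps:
k(T) = 1/(2*T)
K(c) = -2*c (K(c) = 1/(1/(2*((-c)))) = 1/((-1/c)/2) = 1/(-1/(2*c)) = -2*c)
K(4)*31 = -2*4*31 = -8*31 = -248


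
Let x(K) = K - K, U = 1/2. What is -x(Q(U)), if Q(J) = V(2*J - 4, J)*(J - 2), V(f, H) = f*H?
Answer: 0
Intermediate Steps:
U = ½ ≈ 0.50000
V(f, H) = H*f
Q(J) = J*(-4 + 2*J)*(-2 + J) (Q(J) = (J*(2*J - 4))*(J - 2) = (J*(-4 + 2*J))*(-2 + J) = J*(-4 + 2*J)*(-2 + J))
x(K) = 0
-x(Q(U)) = -1*0 = 0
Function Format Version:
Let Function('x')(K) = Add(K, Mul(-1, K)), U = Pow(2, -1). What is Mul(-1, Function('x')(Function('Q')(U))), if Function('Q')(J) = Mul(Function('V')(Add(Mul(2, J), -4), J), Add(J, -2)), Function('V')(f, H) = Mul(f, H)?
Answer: 0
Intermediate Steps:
U = Rational(1, 2) ≈ 0.50000
Function('V')(f, H) = Mul(H, f)
Function('Q')(J) = Mul(J, Add(-4, Mul(2, J)), Add(-2, J)) (Function('Q')(J) = Mul(Mul(J, Add(Mul(2, J), -4)), Add(J, -2)) = Mul(Mul(J, Add(-4, Mul(2, J))), Add(-2, J)) = Mul(J, Add(-4, Mul(2, J)), Add(-2, J)))
Function('x')(K) = 0
Mul(-1, Function('x')(Function('Q')(U))) = Mul(-1, 0) = 0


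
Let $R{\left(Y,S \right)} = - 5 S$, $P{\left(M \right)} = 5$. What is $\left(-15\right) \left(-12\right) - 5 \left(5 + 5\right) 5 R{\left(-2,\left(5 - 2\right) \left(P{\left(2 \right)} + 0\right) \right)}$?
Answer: $3375000$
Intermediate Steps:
$\left(-15\right) \left(-12\right) - 5 \left(5 + 5\right) 5 R{\left(-2,\left(5 - 2\right) \left(P{\left(2 \right)} + 0\right) \right)} = \left(-15\right) \left(-12\right) - 5 \left(5 + 5\right) 5 \left(- 5 \left(5 - 2\right) \left(5 + 0\right)\right) = 180 - 5 \cdot 10 \cdot 5 \left(- 5 \cdot 3 \cdot 5\right) = 180 \left(-5\right) 50 \left(\left(-5\right) 15\right) = 180 \left(\left(-250\right) \left(-75\right)\right) = 180 \cdot 18750 = 3375000$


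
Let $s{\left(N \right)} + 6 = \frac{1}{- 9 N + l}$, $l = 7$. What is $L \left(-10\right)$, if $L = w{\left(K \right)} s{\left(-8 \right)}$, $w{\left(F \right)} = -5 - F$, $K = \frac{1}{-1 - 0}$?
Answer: $- \frac{18920}{79} \approx -239.49$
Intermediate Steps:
$K = -1$ ($K = \frac{1}{-1 + 0} = \frac{1}{-1} = -1$)
$s{\left(N \right)} = -6 + \frac{1}{7 - 9 N}$ ($s{\left(N \right)} = -6 + \frac{1}{- 9 N + 7} = -6 + \frac{1}{7 - 9 N}$)
$L = \frac{1892}{79}$ ($L = \left(-5 - -1\right) \frac{41 - -432}{-7 + 9 \left(-8\right)} = \left(-5 + 1\right) \frac{41 + 432}{-7 - 72} = - 4 \frac{1}{-79} \cdot 473 = - 4 \left(\left(- \frac{1}{79}\right) 473\right) = \left(-4\right) \left(- \frac{473}{79}\right) = \frac{1892}{79} \approx 23.949$)
$L \left(-10\right) = \frac{1892}{79} \left(-10\right) = - \frac{18920}{79}$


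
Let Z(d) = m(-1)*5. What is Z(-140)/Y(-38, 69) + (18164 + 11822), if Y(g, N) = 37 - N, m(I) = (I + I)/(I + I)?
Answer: 959547/32 ≈ 29986.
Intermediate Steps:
m(I) = 1 (m(I) = (2*I)/((2*I)) = (2*I)*(1/(2*I)) = 1)
Z(d) = 5 (Z(d) = 1*5 = 5)
Z(-140)/Y(-38, 69) + (18164 + 11822) = 5/(37 - 1*69) + (18164 + 11822) = 5/(37 - 69) + 29986 = 5/(-32) + 29986 = 5*(-1/32) + 29986 = -5/32 + 29986 = 959547/32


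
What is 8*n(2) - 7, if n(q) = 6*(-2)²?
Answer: 185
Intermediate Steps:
n(q) = 24 (n(q) = 6*4 = 24)
8*n(2) - 7 = 8*24 - 7 = 192 - 7 = 185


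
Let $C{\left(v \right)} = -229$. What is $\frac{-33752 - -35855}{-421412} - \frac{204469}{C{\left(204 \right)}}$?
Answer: $\frac{86165208641}{96503348} \approx 892.87$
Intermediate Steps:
$\frac{-33752 - -35855}{-421412} - \frac{204469}{C{\left(204 \right)}} = \frac{-33752 - -35855}{-421412} - \frac{204469}{-229} = \left(-33752 + 35855\right) \left(- \frac{1}{421412}\right) - - \frac{204469}{229} = 2103 \left(- \frac{1}{421412}\right) + \frac{204469}{229} = - \frac{2103}{421412} + \frac{204469}{229} = \frac{86165208641}{96503348}$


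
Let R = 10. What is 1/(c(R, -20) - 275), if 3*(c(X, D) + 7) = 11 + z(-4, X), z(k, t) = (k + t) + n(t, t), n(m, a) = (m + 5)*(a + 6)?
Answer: -3/589 ≈ -0.0050934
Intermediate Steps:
n(m, a) = (5 + m)*(6 + a)
z(k, t) = 30 + k + t**2 + 12*t (z(k, t) = (k + t) + (30 + 5*t + 6*t + t*t) = (k + t) + (30 + 5*t + 6*t + t**2) = (k + t) + (30 + t**2 + 11*t) = 30 + k + t**2 + 12*t)
c(X, D) = 16/3 + 4*X + X**2/3 (c(X, D) = -7 + (11 + (30 - 4 + X**2 + 12*X))/3 = -7 + (11 + (26 + X**2 + 12*X))/3 = -7 + (37 + X**2 + 12*X)/3 = -7 + (37/3 + 4*X + X**2/3) = 16/3 + 4*X + X**2/3)
1/(c(R, -20) - 275) = 1/((16/3 + 4*10 + (1/3)*10**2) - 275) = 1/((16/3 + 40 + (1/3)*100) - 275) = 1/((16/3 + 40 + 100/3) - 275) = 1/(236/3 - 275) = 1/(-589/3) = -3/589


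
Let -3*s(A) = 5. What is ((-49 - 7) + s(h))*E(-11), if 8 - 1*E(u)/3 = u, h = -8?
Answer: -3287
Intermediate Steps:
s(A) = -5/3 (s(A) = -1/3*5 = -5/3)
E(u) = 24 - 3*u
((-49 - 7) + s(h))*E(-11) = ((-49 - 7) - 5/3)*(24 - 3*(-11)) = (-56 - 5/3)*(24 + 33) = -173/3*57 = -3287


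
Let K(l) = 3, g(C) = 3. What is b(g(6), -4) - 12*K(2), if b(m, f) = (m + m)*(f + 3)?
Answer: -42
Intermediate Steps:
b(m, f) = 2*m*(3 + f) (b(m, f) = (2*m)*(3 + f) = 2*m*(3 + f))
b(g(6), -4) - 12*K(2) = 2*3*(3 - 4) - 12*3 = 2*3*(-1) - 36 = -6 - 36 = -42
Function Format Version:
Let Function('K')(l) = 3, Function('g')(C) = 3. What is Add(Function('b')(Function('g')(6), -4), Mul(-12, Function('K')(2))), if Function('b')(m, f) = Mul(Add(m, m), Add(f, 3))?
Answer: -42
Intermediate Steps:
Function('b')(m, f) = Mul(2, m, Add(3, f)) (Function('b')(m, f) = Mul(Mul(2, m), Add(3, f)) = Mul(2, m, Add(3, f)))
Add(Function('b')(Function('g')(6), -4), Mul(-12, Function('K')(2))) = Add(Mul(2, 3, Add(3, -4)), Mul(-12, 3)) = Add(Mul(2, 3, -1), -36) = Add(-6, -36) = -42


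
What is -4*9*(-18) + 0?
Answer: 648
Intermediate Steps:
-4*9*(-18) + 0 = -36*(-18) + 0 = 648 + 0 = 648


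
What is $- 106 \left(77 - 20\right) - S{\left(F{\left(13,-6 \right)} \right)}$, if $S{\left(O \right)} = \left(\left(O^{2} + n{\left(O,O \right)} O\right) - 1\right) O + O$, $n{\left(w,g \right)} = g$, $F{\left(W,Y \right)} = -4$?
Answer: $-5914$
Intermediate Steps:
$S{\left(O \right)} = O + O \left(-1 + 2 O^{2}\right)$ ($S{\left(O \right)} = \left(\left(O^{2} + O O\right) - 1\right) O + O = \left(\left(O^{2} + O^{2}\right) - 1\right) O + O = \left(2 O^{2} - 1\right) O + O = \left(-1 + 2 O^{2}\right) O + O = O \left(-1 + 2 O^{2}\right) + O = O + O \left(-1 + 2 O^{2}\right)$)
$- 106 \left(77 - 20\right) - S{\left(F{\left(13,-6 \right)} \right)} = - 106 \left(77 - 20\right) - 2 \left(-4\right)^{3} = \left(-106\right) 57 - 2 \left(-64\right) = -6042 - -128 = -6042 + 128 = -5914$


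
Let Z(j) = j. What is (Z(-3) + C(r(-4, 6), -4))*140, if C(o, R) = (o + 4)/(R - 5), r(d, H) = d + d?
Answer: -3220/9 ≈ -357.78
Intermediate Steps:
r(d, H) = 2*d
C(o, R) = (4 + o)/(-5 + R)
(Z(-3) + C(r(-4, 6), -4))*140 = (-3 + (4 + 2*(-4))/(-5 - 4))*140 = (-3 + (4 - 8)/(-9))*140 = (-3 - 1/9*(-4))*140 = (-3 + 4/9)*140 = -23/9*140 = -3220/9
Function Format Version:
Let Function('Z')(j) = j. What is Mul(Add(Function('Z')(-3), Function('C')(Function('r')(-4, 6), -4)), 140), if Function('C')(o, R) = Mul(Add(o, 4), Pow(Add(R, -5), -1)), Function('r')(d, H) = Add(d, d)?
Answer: Rational(-3220, 9) ≈ -357.78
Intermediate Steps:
Function('r')(d, H) = Mul(2, d)
Function('C')(o, R) = Mul(Pow(Add(-5, R), -1), Add(4, o)) (Function('C')(o, R) = Mul(Add(4, o), Pow(Add(-5, R), -1)) = Mul(Pow(Add(-5, R), -1), Add(4, o)))
Mul(Add(Function('Z')(-3), Function('C')(Function('r')(-4, 6), -4)), 140) = Mul(Add(-3, Mul(Pow(Add(-5, -4), -1), Add(4, Mul(2, -4)))), 140) = Mul(Add(-3, Mul(Pow(-9, -1), Add(4, -8))), 140) = Mul(Add(-3, Mul(Rational(-1, 9), -4)), 140) = Mul(Add(-3, Rational(4, 9)), 140) = Mul(Rational(-23, 9), 140) = Rational(-3220, 9)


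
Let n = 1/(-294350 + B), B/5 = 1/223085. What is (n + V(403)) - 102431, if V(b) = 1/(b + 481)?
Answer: -1189181319506484275/11609584330916 ≈ -1.0243e+5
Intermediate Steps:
B = 1/44617 (B = 5/223085 = 5*(1/223085) = 1/44617 ≈ 2.2413e-5)
V(b) = 1/(481 + b)
n = -44617/13133013949 (n = 1/(-294350 + 1/44617) = 1/(-13133013949/44617) = -44617/13133013949 ≈ -3.3973e-6)
(n + V(403)) - 102431 = (-44617/13133013949 + 1/(481 + 403)) - 102431 = (-44617/13133013949 + 1/884) - 102431 = 13093572521/11609584330916 - 102431 = -1189181319506484275/11609584330916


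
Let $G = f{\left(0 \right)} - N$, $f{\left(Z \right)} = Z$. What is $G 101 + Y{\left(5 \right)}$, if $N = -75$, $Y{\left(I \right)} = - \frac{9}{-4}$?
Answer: $\frac{30309}{4} \approx 7577.3$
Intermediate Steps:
$Y{\left(I \right)} = \frac{9}{4}$ ($Y{\left(I \right)} = \left(-9\right) \left(- \frac{1}{4}\right) = \frac{9}{4}$)
$G = 75$ ($G = 0 - -75 = 0 + 75 = 75$)
$G 101 + Y{\left(5 \right)} = 75 \cdot 101 + \frac{9}{4} = 7575 + \frac{9}{4} = \frac{30309}{4}$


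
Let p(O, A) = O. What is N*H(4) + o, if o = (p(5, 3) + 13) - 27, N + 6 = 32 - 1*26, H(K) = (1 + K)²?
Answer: -9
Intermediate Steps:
N = 0 (N = -6 + (32 - 1*26) = -6 + (32 - 26) = -6 + 6 = 0)
o = -9 (o = (5 + 13) - 27 = 18 - 27 = -9)
N*H(4) + o = 0*(1 + 4)² - 9 = 0*5² - 9 = 0*25 - 9 = 0 - 9 = -9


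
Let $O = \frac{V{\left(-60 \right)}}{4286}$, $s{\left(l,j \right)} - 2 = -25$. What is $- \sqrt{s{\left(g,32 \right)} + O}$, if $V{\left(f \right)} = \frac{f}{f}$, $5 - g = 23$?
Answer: $- \frac{9 i \sqrt{5216062}}{4286} \approx - 4.7958 i$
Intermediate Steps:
$g = -18$ ($g = 5 - 23 = -18$)
$s{\left(l,j \right)} = -23$ ($s{\left(l,j \right)} = 2 - 25 = -23$)
$V{\left(f \right)} = 1$
$O = \frac{1}{4286}$ ($O = 1 \cdot \frac{1}{4286} = \frac{1}{4286} \approx 0.00023332$)
$- \sqrt{s{\left(g,32 \right)} + O} = - \sqrt{-23 + \frac{1}{4286}} = - \sqrt{- \frac{98577}{4286}} = - \frac{9 i \sqrt{5216062}}{4286}$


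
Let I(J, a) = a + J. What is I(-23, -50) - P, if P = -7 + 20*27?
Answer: -606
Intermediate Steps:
I(J, a) = J + a
P = 533 (P = -7 + 540 = 533)
I(-23, -50) - P = (-23 - 50) - 1*533 = -73 - 533 = -606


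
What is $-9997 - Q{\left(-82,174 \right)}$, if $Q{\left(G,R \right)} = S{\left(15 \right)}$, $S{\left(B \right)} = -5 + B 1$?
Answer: $-10007$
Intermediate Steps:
$S{\left(B \right)} = -5 + B$
$Q{\left(G,R \right)} = 10$ ($Q{\left(G,R \right)} = -5 + 15 = 10$)
$-9997 - Q{\left(-82,174 \right)} = -9997 - 10 = -10007$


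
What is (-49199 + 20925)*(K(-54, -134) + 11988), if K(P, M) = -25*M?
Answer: -433666612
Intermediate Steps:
(-49199 + 20925)*(K(-54, -134) + 11988) = (-49199 + 20925)*(-25*(-134) + 11988) = -28274*(3350 + 11988) = -28274*15338 = -433666612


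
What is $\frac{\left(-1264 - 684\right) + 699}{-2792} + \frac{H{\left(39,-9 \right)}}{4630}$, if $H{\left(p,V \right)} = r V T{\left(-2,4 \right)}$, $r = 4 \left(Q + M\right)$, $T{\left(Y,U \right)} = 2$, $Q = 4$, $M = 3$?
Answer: $\frac{2187851}{6463480} \approx 0.33849$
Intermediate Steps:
$r = 28$ ($r = 4 \left(4 + 3\right) = 4 \cdot 7 = 28$)
$H{\left(p,V \right)} = 56 V$ ($H{\left(p,V \right)} = 28 V 2 = 56 V$)
$\frac{\left(-1264 - 684\right) + 699}{-2792} + \frac{H{\left(39,-9 \right)}}{4630} = \frac{\left(-1264 - 684\right) + 699}{-2792} + \frac{56 \left(-9\right)}{4630} = \left(-1948 + 699\right) \left(- \frac{1}{2792}\right) - \frac{252}{2315} = \left(-1249\right) \left(- \frac{1}{2792}\right) - \frac{252}{2315} = \frac{1249}{2792} - \frac{252}{2315} = \frac{2187851}{6463480}$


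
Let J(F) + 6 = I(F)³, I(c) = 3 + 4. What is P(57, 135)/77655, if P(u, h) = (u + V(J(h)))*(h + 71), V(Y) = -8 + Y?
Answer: 79516/77655 ≈ 1.0240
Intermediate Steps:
I(c) = 7
J(F) = 337 (J(F) = -6 + 7³ = -6 + 343 = 337)
P(u, h) = (71 + h)*(329 + u) (P(u, h) = (u + (-8 + 337))*(h + 71) = (u + 329)*(71 + h) = (329 + u)*(71 + h) = (71 + h)*(329 + u))
P(57, 135)/77655 = (23359 + 71*57 + 329*135 + 135*57)/77655 = (23359 + 4047 + 44415 + 7695)*(1/77655) = 79516*(1/77655) = 79516/77655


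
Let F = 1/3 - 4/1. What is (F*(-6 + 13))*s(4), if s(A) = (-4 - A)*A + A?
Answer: 2156/3 ≈ 718.67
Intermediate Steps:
s(A) = A + A*(-4 - A) (s(A) = A*(-4 - A) + A = A + A*(-4 - A))
F = -11/3 (F = 1*(⅓) - 4*1 = ⅓ - 4 = -11/3 ≈ -3.6667)
(F*(-6 + 13))*s(4) = (-11*(-6 + 13)/3)*(-1*4*(3 + 4)) = (-11/3*7)*(-1*4*7) = -77/3*(-28) = 2156/3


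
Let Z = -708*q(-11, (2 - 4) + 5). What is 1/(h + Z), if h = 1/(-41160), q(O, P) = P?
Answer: -41160/87423841 ≈ -0.00047081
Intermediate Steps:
Z = -2124 (Z = -708*((2 - 4) + 5) = -708*(-2 + 5) = -708*3 = -2124)
h = -1/41160 ≈ -2.4295e-5
1/(h + Z) = 1/(-1/41160 - 2124) = 1/(-87423841/41160) = -41160/87423841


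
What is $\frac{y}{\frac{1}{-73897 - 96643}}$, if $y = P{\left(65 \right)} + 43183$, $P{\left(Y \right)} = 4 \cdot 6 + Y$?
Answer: $-7379606880$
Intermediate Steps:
$P{\left(Y \right)} = 24 + Y$
$y = 43272$ ($y = \left(24 + 65\right) + 43183 = 89 + 43183 = 43272$)
$\frac{y}{\frac{1}{-73897 - 96643}} = \frac{43272}{\frac{1}{-73897 - 96643}} = \frac{43272}{\frac{1}{-170540}} = \frac{43272}{- \frac{1}{170540}} = 43272 \left(-170540\right) = -7379606880$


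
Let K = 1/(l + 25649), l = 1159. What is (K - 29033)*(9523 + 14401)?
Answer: -4655111961403/6702 ≈ -6.9459e+8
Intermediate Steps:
K = 1/26808 (K = 1/(1159 + 25649) = 1/26808 ≈ 3.7302e-5)
(K - 29033)*(9523 + 14401) = (1/26808 - 29033)*(9523 + 14401) = -778316663/26808*23924 = -4655111961403/6702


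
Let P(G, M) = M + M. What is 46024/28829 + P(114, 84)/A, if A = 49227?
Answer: 756822240/473055061 ≈ 1.5999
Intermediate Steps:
P(G, M) = 2*M
46024/28829 + P(114, 84)/A = 46024/28829 + (2*84)/49227 = 46024*(1/28829) + 168*(1/49227) = 46024/28829 + 56/16409 = 756822240/473055061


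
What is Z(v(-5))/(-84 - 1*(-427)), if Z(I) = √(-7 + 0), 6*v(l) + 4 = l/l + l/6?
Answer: I*√7/343 ≈ 0.0077136*I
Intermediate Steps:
v(l) = -½ + l/36 (v(l) = -⅔ + (l/l + l/6)/6 = -⅔ + (1 + l*(⅙))/6 = -⅔ + (1 + l/6)/6 = -⅔ + (⅙ + l/36) = -½ + l/36)
Z(I) = I*√7 (Z(I) = √(-7) = I*√7)
Z(v(-5))/(-84 - 1*(-427)) = (I*√7)/(-84 - 1*(-427)) = (I*√7)/(-84 + 427) = (I*√7)/343 = (I*√7)*(1/343) = I*√7/343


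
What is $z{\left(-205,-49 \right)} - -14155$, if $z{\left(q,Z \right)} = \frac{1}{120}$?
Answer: $\frac{1698601}{120} \approx 14155.0$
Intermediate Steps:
$z{\left(q,Z \right)} = \frac{1}{120}$
$z{\left(-205,-49 \right)} - -14155 = \frac{1}{120} - -14155 = \frac{1}{120} + 14155 = \frac{1698601}{120}$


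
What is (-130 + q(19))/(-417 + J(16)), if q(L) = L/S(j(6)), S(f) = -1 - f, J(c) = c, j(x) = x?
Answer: 929/2807 ≈ 0.33096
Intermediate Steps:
q(L) = -L/7 (q(L) = L/(-1 - 1*6) = L/(-1 - 6) = L/(-7) = L*(-⅐) = -L/7)
(-130 + q(19))/(-417 + J(16)) = (-130 - ⅐*19)/(-417 + 16) = (-130 - 19/7)/(-401) = -929/7*(-1/401) = 929/2807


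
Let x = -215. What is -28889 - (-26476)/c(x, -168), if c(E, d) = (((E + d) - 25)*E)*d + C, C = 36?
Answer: -106433755978/3684231 ≈ -28889.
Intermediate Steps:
c(E, d) = 36 + E*d*(-25 + E + d) (c(E, d) = (((E + d) - 25)*E)*d + 36 = ((-25 + E + d)*E)*d + 36 = (E*(-25 + E + d))*d + 36 = E*d*(-25 + E + d) + 36 = 36 + E*d*(-25 + E + d))
-28889 - (-26476)/c(x, -168) = -28889 - (-26476)/(36 - 215*(-168)² - 168*(-215)² - 25*(-215)*(-168)) = -28889 - (-26476)/(36 - 215*28224 - 168*46225 - 903000) = -28889 - (-26476)/(36 - 6068160 - 7765800 - 903000) = -28889 - (-26476)/(-14736924) = -28889 - (-26476)*(-1)/14736924 = -28889 - 1*6619/3684231 = -28889 - 6619/3684231 = -106433755978/3684231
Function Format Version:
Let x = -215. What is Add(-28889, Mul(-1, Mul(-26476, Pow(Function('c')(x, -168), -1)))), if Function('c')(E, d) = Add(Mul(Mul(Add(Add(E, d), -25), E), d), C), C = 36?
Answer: Rational(-106433755978, 3684231) ≈ -28889.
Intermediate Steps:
Function('c')(E, d) = Add(36, Mul(E, d, Add(-25, E, d))) (Function('c')(E, d) = Add(Mul(Mul(Add(Add(E, d), -25), E), d), 36) = Add(Mul(Mul(Add(-25, E, d), E), d), 36) = Add(Mul(Mul(E, Add(-25, E, d)), d), 36) = Add(Mul(E, d, Add(-25, E, d)), 36) = Add(36, Mul(E, d, Add(-25, E, d))))
Add(-28889, Mul(-1, Mul(-26476, Pow(Function('c')(x, -168), -1)))) = Add(-28889, Mul(-1, Mul(-26476, Pow(Add(36, Mul(-215, Pow(-168, 2)), Mul(-168, Pow(-215, 2)), Mul(-25, -215, -168)), -1)))) = Add(-28889, Mul(-1, Mul(-26476, Pow(Add(36, Mul(-215, 28224), Mul(-168, 46225), -903000), -1)))) = Add(-28889, Mul(-1, Mul(-26476, Pow(Add(36, -6068160, -7765800, -903000), -1)))) = Add(-28889, Mul(-1, Mul(-26476, Pow(-14736924, -1)))) = Add(-28889, Mul(-1, Mul(-26476, Rational(-1, 14736924)))) = Add(-28889, Mul(-1, Rational(6619, 3684231))) = Add(-28889, Rational(-6619, 3684231)) = Rational(-106433755978, 3684231)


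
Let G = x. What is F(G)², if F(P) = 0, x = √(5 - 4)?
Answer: 0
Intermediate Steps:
x = 1 (x = √1 = 1)
G = 1
F(G)² = 0² = 0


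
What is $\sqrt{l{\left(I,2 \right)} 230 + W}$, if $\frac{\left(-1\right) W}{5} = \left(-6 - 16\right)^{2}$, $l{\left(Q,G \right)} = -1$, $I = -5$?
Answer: $5 i \sqrt{106} \approx 51.478 i$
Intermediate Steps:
$W = -2420$ ($W = - 5 \left(-6 - 16\right)^{2} = - 5 \left(-22\right)^{2} = \left(-5\right) 484 = -2420$)
$\sqrt{l{\left(I,2 \right)} 230 + W} = \sqrt{\left(-1\right) 230 - 2420} = \sqrt{-230 - 2420} = \sqrt{-2650} = 5 i \sqrt{106}$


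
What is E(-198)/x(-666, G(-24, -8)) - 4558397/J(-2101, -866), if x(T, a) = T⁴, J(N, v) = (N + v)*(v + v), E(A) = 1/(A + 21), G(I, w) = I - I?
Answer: -13228210069384391369/14912634407620346064 ≈ -0.88705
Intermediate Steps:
G(I, w) = 0
E(A) = 1/(21 + A)
J(N, v) = 2*v*(N + v) (J(N, v) = (N + v)*(2*v) = 2*v*(N + v))
E(-198)/x(-666, G(-24, -8)) - 4558397/J(-2101, -866) = 1/((21 - 198)*((-666)⁴)) - 4558397*(-1/(1732*(-2101 - 866))) = 1/(-177*196741925136) - 4558397/(2*(-866)*(-2967)) = -1/177*1/196741925136 - 4558397/5138844 = -1/34823320749072 - 4558397*1/5138844 = -1/34823320749072 - 4558397/5138844 = -13228210069384391369/14912634407620346064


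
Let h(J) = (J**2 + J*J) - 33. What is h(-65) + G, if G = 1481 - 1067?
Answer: 8831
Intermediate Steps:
G = 414
h(J) = -33 + 2*J**2 (h(J) = (J**2 + J**2) - 33 = 2*J**2 - 33 = -33 + 2*J**2)
h(-65) + G = (-33 + 2*(-65)**2) + 414 = (-33 + 2*4225) + 414 = (-33 + 8450) + 414 = 8417 + 414 = 8831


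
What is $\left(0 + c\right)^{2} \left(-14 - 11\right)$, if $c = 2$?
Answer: $-100$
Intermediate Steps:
$\left(0 + c\right)^{2} \left(-14 - 11\right) = \left(0 + 2\right)^{2} \left(-14 - 11\right) = 2^{2} \left(-25\right) = 4 \left(-25\right) = -100$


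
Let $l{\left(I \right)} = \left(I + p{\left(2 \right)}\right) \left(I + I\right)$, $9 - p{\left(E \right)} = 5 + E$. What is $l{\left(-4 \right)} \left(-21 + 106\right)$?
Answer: $1360$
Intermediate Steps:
$p{\left(E \right)} = 4 - E$ ($p{\left(E \right)} = 9 - \left(5 + E\right) = 4 - E$)
$l{\left(I \right)} = 2 I \left(2 + I\right)$ ($l{\left(I \right)} = \left(I + \left(4 - 2\right)\right) \left(I + I\right) = \left(I + \left(4 - 2\right)\right) 2 I = \left(I + 2\right) 2 I = \left(2 + I\right) 2 I = 2 I \left(2 + I\right)$)
$l{\left(-4 \right)} \left(-21 + 106\right) = 2 \left(-4\right) \left(2 - 4\right) \left(-21 + 106\right) = 2 \left(-4\right) \left(-2\right) 85 = 16 \cdot 85 = 1360$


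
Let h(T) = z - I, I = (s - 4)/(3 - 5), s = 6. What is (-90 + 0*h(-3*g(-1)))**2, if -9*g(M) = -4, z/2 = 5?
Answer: 8100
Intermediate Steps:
z = 10 (z = 2*5 = 10)
I = -1 (I = (6 - 4)/(3 - 5) = 2/(-2) = 2*(-1/2) = -1)
g(M) = 4/9 (g(M) = -1/9*(-4) = 4/9)
h(T) = 11 (h(T) = 10 - 1*(-1) = 10 + 1 = 11)
(-90 + 0*h(-3*g(-1)))**2 = (-90 + 0*11)**2 = (-90 + 0)**2 = (-90)**2 = 8100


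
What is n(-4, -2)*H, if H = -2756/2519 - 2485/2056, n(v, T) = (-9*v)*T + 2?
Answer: 417411785/2589532 ≈ 161.19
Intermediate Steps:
n(v, T) = 2 - 9*T*v (n(v, T) = -9*T*v + 2 = 2 - 9*T*v)
H = -11926051/5179064 (H = -2756*1/2519 - 2485*1/2056 = -2756/2519 - 2485/2056 = -11926051/5179064 ≈ -2.3027)
n(-4, -2)*H = (2 - 9*(-2)*(-4))*(-11926051/5179064) = (2 - 72)*(-11926051/5179064) = -70*(-11926051/5179064) = 417411785/2589532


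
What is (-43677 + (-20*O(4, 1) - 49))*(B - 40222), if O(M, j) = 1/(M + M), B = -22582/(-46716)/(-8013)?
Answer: 658398806599121903/374335308 ≈ 1.7588e+9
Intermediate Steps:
B = -11291/187167654 (B = -22582*(-1/46716)*(-1/8013) = (11291/23358)*(-1/8013) = -11291/187167654 ≈ -6.0326e-5)
O(M, j) = 1/(2*M)
(-43677 + (-20*O(4, 1) - 49))*(B - 40222) = (-43677 + (-10/4 - 49))*(-11291/187167654 - 40222) = (-43677 + (-10/4 - 49))*(-7528257390479/187167654) = (-43677 + (-20*⅛ - 49))*(-7528257390479/187167654) = (-43677 + (-5/2 - 49))*(-7528257390479/187167654) = (-43677 - 103/2)*(-7528257390479/187167654) = -87457/2*(-7528257390479/187167654) = 658398806599121903/374335308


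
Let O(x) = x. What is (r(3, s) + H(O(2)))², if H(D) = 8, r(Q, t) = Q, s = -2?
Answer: 121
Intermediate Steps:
(r(3, s) + H(O(2)))² = (3 + 8)² = 11² = 121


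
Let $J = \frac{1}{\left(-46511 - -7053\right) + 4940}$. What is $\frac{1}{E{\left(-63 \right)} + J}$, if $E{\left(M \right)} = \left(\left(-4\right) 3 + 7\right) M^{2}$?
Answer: $- \frac{34518}{685009711} \approx -5.0391 \cdot 10^{-5}$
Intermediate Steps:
$J = - \frac{1}{34518}$ ($J = \frac{1}{\left(-46511 + 7053\right) + 4940} = \frac{1}{-39458 + 4940} = \frac{1}{-34518} = - \frac{1}{34518} \approx -2.897 \cdot 10^{-5}$)
$E{\left(M \right)} = - 5 M^{2}$ ($E{\left(M \right)} = \left(-12 + 7\right) M^{2} = - 5 M^{2}$)
$\frac{1}{E{\left(-63 \right)} + J} = \frac{1}{- 5 \left(-63\right)^{2} - \frac{1}{34518}} = \frac{1}{\left(-5\right) 3969 - \frac{1}{34518}} = \frac{1}{-19845 - \frac{1}{34518}} = \frac{1}{- \frac{685009711}{34518}} = - \frac{34518}{685009711}$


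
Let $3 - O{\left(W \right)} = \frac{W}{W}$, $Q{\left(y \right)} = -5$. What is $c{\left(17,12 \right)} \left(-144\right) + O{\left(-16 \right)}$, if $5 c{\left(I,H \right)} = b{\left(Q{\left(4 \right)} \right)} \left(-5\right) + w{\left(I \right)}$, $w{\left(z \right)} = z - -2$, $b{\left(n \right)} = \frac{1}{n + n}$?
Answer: $- \frac{2798}{5} \approx -559.6$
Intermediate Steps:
$b{\left(n \right)} = \frac{1}{2 n}$
$w{\left(z \right)} = 2 + z$ ($w{\left(z \right)} = z + 2 = 2 + z$)
$c{\left(I,H \right)} = \frac{1}{2} + \frac{I}{5}$ ($c{\left(I,H \right)} = \frac{\frac{1}{2 \left(-5\right)} \left(-5\right) + \left(2 + I\right)}{5} = \frac{\frac{1}{2} \left(- \frac{1}{5}\right) \left(-5\right) + \left(2 + I\right)}{5} = \frac{\left(- \frac{1}{10}\right) \left(-5\right) + \left(2 + I\right)}{5} = \frac{\frac{1}{2} + \left(2 + I\right)}{5} = \frac{\frac{5}{2} + I}{5} = \frac{1}{2} + \frac{I}{5}$)
$O{\left(W \right)} = 2$ ($O{\left(W \right)} = 3 - \frac{W}{W} = 3 - 1 = 2$)
$c{\left(17,12 \right)} \left(-144\right) + O{\left(-16 \right)} = \left(\frac{1}{2} + \frac{1}{5} \cdot 17\right) \left(-144\right) + 2 = \left(\frac{1}{2} + \frac{17}{5}\right) \left(-144\right) + 2 = \frac{39}{10} \left(-144\right) + 2 = - \frac{2808}{5} + 2 = - \frac{2798}{5}$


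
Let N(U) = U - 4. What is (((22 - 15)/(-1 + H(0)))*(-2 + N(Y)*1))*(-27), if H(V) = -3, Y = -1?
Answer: -1323/4 ≈ -330.75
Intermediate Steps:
N(U) = -4 + U
(((22 - 15)/(-1 + H(0)))*(-2 + N(Y)*1))*(-27) = (((22 - 15)/(-1 - 3))*(-2 + (-4 - 1)*1))*(-27) = ((7/(-4))*(-2 - 5*1))*(-27) = ((7*(-¼))*(-2 - 5))*(-27) = -7/4*(-7)*(-27) = (49/4)*(-27) = -1323/4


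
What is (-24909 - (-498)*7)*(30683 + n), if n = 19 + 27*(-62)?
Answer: -621866844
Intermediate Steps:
n = -1655 (n = 19 - 1674 = -1655)
(-24909 - (-498)*7)*(30683 + n) = (-24909 - (-498)*7)*(30683 - 1655) = (-24909 - 83*(-42))*29028 = (-24909 + 3486)*29028 = -21423*29028 = -621866844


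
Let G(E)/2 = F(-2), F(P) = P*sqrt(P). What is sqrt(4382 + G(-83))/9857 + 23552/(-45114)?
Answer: -11776/22557 + sqrt(4382 - 4*I*sqrt(2))/9857 ≈ -0.51534 - 4.3347e-6*I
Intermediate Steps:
F(P) = P**(3/2)
G(E) = -4*I*sqrt(2) (G(E) = 2*(-2)**(3/2) = 2*(-2*I*sqrt(2)) = -4*I*sqrt(2))
sqrt(4382 + G(-83))/9857 + 23552/(-45114) = sqrt(4382 - 4*I*sqrt(2))/9857 + 23552/(-45114) = sqrt(4382 - 4*I*sqrt(2))*(1/9857) + 23552*(-1/45114) = sqrt(4382 - 4*I*sqrt(2))/9857 - 11776/22557 = -11776/22557 + sqrt(4382 - 4*I*sqrt(2))/9857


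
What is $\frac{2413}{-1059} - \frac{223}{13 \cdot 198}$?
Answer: $- \frac{2149073}{908622} \approx -2.3652$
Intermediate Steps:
$\frac{2413}{-1059} - \frac{223}{13 \cdot 198} = 2413 \left(- \frac{1}{1059}\right) - \frac{223}{2574} = - \frac{2413}{1059} - \frac{223}{2574} = - \frac{2149073}{908622}$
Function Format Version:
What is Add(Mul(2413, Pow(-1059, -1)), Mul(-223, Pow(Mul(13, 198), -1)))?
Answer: Rational(-2149073, 908622) ≈ -2.3652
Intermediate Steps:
Add(Mul(2413, Pow(-1059, -1)), Mul(-223, Pow(Mul(13, 198), -1))) = Add(Mul(2413, Rational(-1, 1059)), Mul(-223, Pow(2574, -1))) = Add(Rational(-2413, 1059), Mul(-223, Rational(1, 2574))) = Add(Rational(-2413, 1059), Rational(-223, 2574)) = Rational(-2149073, 908622)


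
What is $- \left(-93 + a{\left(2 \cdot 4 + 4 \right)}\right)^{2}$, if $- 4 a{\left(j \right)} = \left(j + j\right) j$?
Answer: $-27225$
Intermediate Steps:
$a{\left(j \right)} = - \frac{j^{2}}{2}$ ($a{\left(j \right)} = - \frac{\left(j + j\right) j}{4} = - \frac{2 j j}{4} = - \frac{2 j^{2}}{4} = - \frac{j^{2}}{2}$)
$- \left(-93 + a{\left(2 \cdot 4 + 4 \right)}\right)^{2} = - \left(-93 - \frac{\left(2 \cdot 4 + 4\right)^{2}}{2}\right)^{2} = - \left(-93 - \frac{\left(8 + 4\right)^{2}}{2}\right)^{2} = - \left(-93 - \frac{12^{2}}{2}\right)^{2} = - \left(-93 - 72\right)^{2} = - \left(-165\right)^{2} = \left(-1\right) 27225 = -27225$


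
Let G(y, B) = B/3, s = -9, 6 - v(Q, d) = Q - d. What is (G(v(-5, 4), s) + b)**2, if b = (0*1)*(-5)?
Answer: 9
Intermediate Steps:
v(Q, d) = 6 + d - Q (v(Q, d) = 6 - (Q - d) = 6 + (d - Q) = 6 + d - Q)
G(y, B) = B/3 (G(y, B) = B*(1/3) = B/3)
b = 0 (b = 0*(-5) = 0)
(G(v(-5, 4), s) + b)**2 = ((1/3)*(-9) + 0)**2 = (-3 + 0)**2 = (-3)**2 = 9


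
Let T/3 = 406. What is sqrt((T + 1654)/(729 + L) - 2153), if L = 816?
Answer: I*sqrt(5134827585)/1545 ≈ 46.38*I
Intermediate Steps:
T = 1218 (T = 3*406 = 1218)
sqrt((T + 1654)/(729 + L) - 2153) = sqrt((1218 + 1654)/(729 + 816) - 2153) = sqrt(2872/1545 - 2153) = sqrt(-3323513/1545) = I*sqrt(5134827585)/1545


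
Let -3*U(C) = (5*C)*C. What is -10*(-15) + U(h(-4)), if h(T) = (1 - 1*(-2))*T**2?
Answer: -3690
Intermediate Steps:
h(T) = 3*T**2 (h(T) = (1 + 2)*T**2 = 3*T**2)
U(C) = -5*C**2/3 (U(C) = -5*C*C/3 = -5*C**2/3)
-10*(-15) + U(h(-4)) = -10*(-15) - 5*(3*(-4)**2)**2/3 = 150 - 5*(3*16)**2/3 = 150 - 5/3*48**2 = 150 - 5/3*2304 = 150 - 3840 = -3690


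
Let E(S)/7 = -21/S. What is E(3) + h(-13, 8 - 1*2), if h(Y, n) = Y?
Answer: -62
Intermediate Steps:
E(S) = -147/S (E(S) = 7*(-21/S) = -147/S)
E(3) + h(-13, 8 - 1*2) = -147/3 - 13 = -147*⅓ - 13 = -49 - 13 = -62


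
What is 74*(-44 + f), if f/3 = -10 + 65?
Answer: 8954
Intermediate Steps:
f = 165 (f = 3*(-10 + 65) = 3*55 = 165)
74*(-44 + f) = 74*(-44 + 165) = 74*121 = 8954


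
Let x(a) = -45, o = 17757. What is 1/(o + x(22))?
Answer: 1/17712 ≈ 5.6459e-5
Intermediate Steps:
1/(o + x(22)) = 1/(17757 - 45) = 1/17712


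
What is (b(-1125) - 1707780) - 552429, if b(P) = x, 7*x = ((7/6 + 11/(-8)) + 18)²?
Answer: -1301854337/576 ≈ -2.2602e+6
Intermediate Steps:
x = 26047/576 (x = ((7/6 + 11/(-8)) + 18)²/7 = ((7*(⅙) + 11*(-⅛)) + 18)²/7 = ((7/6 - 11/8) + 18)²/7 = (-5/24 + 18)²/7 = (427/24)²/7 = (⅐)*(182329/576) = 26047/576 ≈ 45.220)
b(P) = 26047/576
(b(-1125) - 1707780) - 552429 = (26047/576 - 1707780) - 552429 = -983655233/576 - 552429 = -1301854337/576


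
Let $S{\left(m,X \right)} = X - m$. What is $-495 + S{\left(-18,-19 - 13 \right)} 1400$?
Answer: $-20095$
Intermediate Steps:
$-495 + S{\left(-18,-19 - 13 \right)} 1400 = -495 + \left(\left(-19 - 13\right) - -18\right) 1400 = -495 + \left(-32 + 18\right) 1400 = -495 - 19600 = -20095$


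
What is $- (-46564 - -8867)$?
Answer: $37697$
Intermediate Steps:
$- (-46564 - -8867) = - (-46564 + 8867) = \left(-1\right) \left(-37697\right) = 37697$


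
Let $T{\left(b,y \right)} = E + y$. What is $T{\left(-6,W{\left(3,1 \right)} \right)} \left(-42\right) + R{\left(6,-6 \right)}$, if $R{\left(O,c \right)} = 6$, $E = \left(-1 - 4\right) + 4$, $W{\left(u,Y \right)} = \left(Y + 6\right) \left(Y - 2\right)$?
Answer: $342$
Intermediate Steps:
$W{\left(u,Y \right)} = \left(-2 + Y\right) \left(6 + Y\right)$ ($W{\left(u,Y \right)} = \left(6 + Y\right) \left(-2 + Y\right) = \left(-2 + Y\right) \left(6 + Y\right)$)
$E = -1$ ($E = \left(-1 - 4\right) + 4 = -5 + 4 = -1$)
$T{\left(b,y \right)} = -1 + y$
$T{\left(-6,W{\left(3,1 \right)} \right)} \left(-42\right) + R{\left(6,-6 \right)} = \left(-1 + \left(-12 + 1^{2} + 4 \cdot 1\right)\right) \left(-42\right) + 6 = \left(-1 + \left(-12 + 1 + 4\right)\right) \left(-42\right) + 6 = \left(-1 - 7\right) \left(-42\right) + 6 = \left(-8\right) \left(-42\right) + 6 = 336 + 6 = 342$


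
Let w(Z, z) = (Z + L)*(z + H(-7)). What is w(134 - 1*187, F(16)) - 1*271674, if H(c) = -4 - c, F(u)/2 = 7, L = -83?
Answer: -273986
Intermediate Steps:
F(u) = 14 (F(u) = 2*7 = 14)
w(Z, z) = (-83 + Z)*(3 + z) (w(Z, z) = (Z - 83)*(z + (-4 - 1*(-7))) = (-83 + Z)*(z + (-4 + 7)) = (-83 + Z)*(z + 3) = (-83 + Z)*(3 + z))
w(134 - 1*187, F(16)) - 1*271674 = (-249 - 83*14 + 3*(134 - 1*187) + (134 - 1*187)*14) - 1*271674 = (-249 - 1162 + 3*(134 - 187) + (134 - 187)*14) - 271674 = (-249 - 1162 + 3*(-53) - 53*14) - 271674 = (-249 - 1162 - 159 - 742) - 271674 = -2312 - 271674 = -273986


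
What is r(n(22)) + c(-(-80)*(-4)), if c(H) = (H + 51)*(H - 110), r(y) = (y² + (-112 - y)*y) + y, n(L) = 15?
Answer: 114005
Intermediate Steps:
r(y) = y + y² + y*(-112 - y) (r(y) = (y² + y*(-112 - y)) + y = y + y² + y*(-112 - y))
c(H) = (-110 + H)*(51 + H) (c(H) = (51 + H)*(-110 + H) = (-110 + H)*(51 + H))
r(n(22)) + c(-(-80)*(-4)) = -111*15 + (-5610 + (-(-80)*(-4))² - (-2360)*(-2*(-4))) = -1665 + (-5610 + (-40*8)² - (-2360)*8) = -1665 + (-5610 + (-320)² - 59*(-320)) = -1665 + (-5610 + 102400 + 18880) = -1665 + 115670 = 114005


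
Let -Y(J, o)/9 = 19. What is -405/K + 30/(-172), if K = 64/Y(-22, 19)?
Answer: 2977485/2752 ≈ 1081.9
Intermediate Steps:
Y(J, o) = -171 (Y(J, o) = -9*19 = -171)
K = -64/171 (K = 64/(-171) = 64*(-1/171) = -64/171 ≈ -0.37427)
-405/K + 30/(-172) = -405/(-64/171) + 30/(-172) = -405*(-171/64) + 30*(-1/172) = 69255/64 - 15/86 = 2977485/2752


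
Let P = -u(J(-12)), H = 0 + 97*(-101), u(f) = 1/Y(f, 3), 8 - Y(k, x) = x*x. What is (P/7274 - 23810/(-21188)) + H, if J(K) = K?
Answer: -188719404742/19265189 ≈ -9795.9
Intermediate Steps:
Y(k, x) = 8 - x**2 (Y(k, x) = 8 - x*x = 8 - x**2)
u(f) = -1 (u(f) = 1/(8 - 1*3**2) = 1/(8 - 1*9) = 1/(8 - 9) = 1/(-1) = -1)
H = -9797 (H = 0 - 9797 = -9797)
P = 1 (P = -1*(-1) = 1)
(P/7274 - 23810/(-21188)) + H = (1/7274 - 23810/(-21188)) - 9797 = (1*(1/7274) - 23810*(-1/21188)) - 9797 = (1/7274 + 11905/10594) - 9797 = 21651891/19265189 - 9797 = -188719404742/19265189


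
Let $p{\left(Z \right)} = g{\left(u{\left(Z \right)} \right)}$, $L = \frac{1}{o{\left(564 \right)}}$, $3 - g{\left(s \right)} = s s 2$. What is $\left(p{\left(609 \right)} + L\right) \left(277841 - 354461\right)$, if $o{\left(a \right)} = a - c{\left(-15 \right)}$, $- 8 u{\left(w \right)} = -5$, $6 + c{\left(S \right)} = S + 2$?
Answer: $- \frac{793495875}{4664} \approx -1.7013 \cdot 10^{5}$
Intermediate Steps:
$c{\left(S \right)} = -4 + S$ ($c{\left(S \right)} = -6 + \left(S + 2\right) = -6 + \left(2 + S\right) = -4 + S$)
$u{\left(w \right)} = \frac{5}{8}$ ($u{\left(w \right)} = \left(- \frac{1}{8}\right) \left(-5\right) = \frac{5}{8}$)
$o{\left(a \right)} = 19 + a$ ($o{\left(a \right)} = a - \left(-4 - 15\right) = a - -19 = a + 19 = 19 + a$)
$g{\left(s \right)} = 3 - 2 s^{2}$ ($g{\left(s \right)} = 3 - s s 2 = 3 - s^{2} \cdot 2 = 3 - 2 s^{2}$)
$L = \frac{1}{583}$ ($L = \frac{1}{19 + 564} = \frac{1}{583} \approx 0.0017153$)
$p{\left(Z \right)} = \frac{71}{32}$ ($p{\left(Z \right)} = 3 - 2 \left(\frac{5}{8}\right)^{2} = 3 - \frac{25}{32} = \frac{71}{32}$)
$\left(p{\left(609 \right)} + L\right) \left(277841 - 354461\right) = \left(\frac{71}{32} + \frac{1}{583}\right) \left(277841 - 354461\right) = \frac{41425}{18656} \left(-76620\right) = - \frac{793495875}{4664}$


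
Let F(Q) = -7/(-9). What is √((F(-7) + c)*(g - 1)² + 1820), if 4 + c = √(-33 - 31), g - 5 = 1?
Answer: √(15655 + 1800*I)/3 ≈ 41.775 + 2.3938*I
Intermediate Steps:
g = 6 (g = 5 + 1 = 6)
F(Q) = 7/9 (F(Q) = -7*(-⅑) = 7/9)
c = -4 + 8*I (c = -4 + √(-33 - 31) = -4 + √(-64) = -4 + 8*I ≈ -4.0 + 8.0*I)
√((F(-7) + c)*(g - 1)² + 1820) = √((7/9 + (-4 + 8*I))*(6 - 1)² + 1820) = √((-29/9 + 8*I)*5² + 1820) = √((-29/9 + 8*I)*25 + 1820) = √((-725/9 + 200*I) + 1820) = √(15655/9 + 200*I)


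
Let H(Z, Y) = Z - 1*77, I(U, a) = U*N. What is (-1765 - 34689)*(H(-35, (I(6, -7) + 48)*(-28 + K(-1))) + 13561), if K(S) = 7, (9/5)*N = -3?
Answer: -490269846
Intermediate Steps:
N = -5/3 (N = (5/9)*(-3) = -5/3 ≈ -1.6667)
I(U, a) = -5*U/3 (I(U, a) = U*(-5/3) = -5*U/3)
H(Z, Y) = -77 + Z (H(Z, Y) = Z - 77 = -77 + Z)
(-1765 - 34689)*(H(-35, (I(6, -7) + 48)*(-28 + K(-1))) + 13561) = (-1765 - 34689)*((-77 - 35) + 13561) = -36454*(-112 + 13561) = -36454*13449 = -490269846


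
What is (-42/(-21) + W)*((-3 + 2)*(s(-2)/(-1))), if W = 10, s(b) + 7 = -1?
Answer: -96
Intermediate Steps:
s(b) = -8 (s(b) = -7 - 1 = -8)
(-42/(-21) + W)*((-3 + 2)*(s(-2)/(-1))) = (-42/(-21) + 10)*((-3 + 2)*(-8/(-1))) = (-42*(-1/21) + 10)*(-(-8)*(-1)) = (2 + 10)*(-1*8) = 12*(-8) = -96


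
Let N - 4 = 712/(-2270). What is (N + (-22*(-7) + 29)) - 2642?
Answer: -2786781/1135 ≈ -2455.3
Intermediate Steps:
N = 4184/1135 (N = 4 + 712/(-2270) = 4 + 712*(-1/2270) = 4 - 356/1135 = 4184/1135 ≈ 3.6863)
(N + (-22*(-7) + 29)) - 2642 = (4184/1135 + (-22*(-7) + 29)) - 2642 = (4184/1135 + (154 + 29)) - 2642 = (4184/1135 + 183) - 2642 = 211889/1135 - 2642 = -2786781/1135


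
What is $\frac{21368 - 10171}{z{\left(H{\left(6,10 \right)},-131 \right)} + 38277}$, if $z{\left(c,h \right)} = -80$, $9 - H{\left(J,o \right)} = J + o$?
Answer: $\frac{11197}{38197} \approx 0.29314$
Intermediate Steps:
$H{\left(J,o \right)} = 9 - J - o$ ($H{\left(J,o \right)} = 9 - \left(J + o\right) = 9 - J - o$)
$\frac{21368 - 10171}{z{\left(H{\left(6,10 \right)},-131 \right)} + 38277} = \frac{21368 - 10171}{-80 + 38277} = \frac{11197}{38197}$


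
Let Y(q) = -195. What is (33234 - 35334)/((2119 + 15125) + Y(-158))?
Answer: -700/5683 ≈ -0.12317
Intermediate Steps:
(33234 - 35334)/((2119 + 15125) + Y(-158)) = (33234 - 35334)/((2119 + 15125) - 195) = -2100/(17244 - 195) = -2100/17049 = -2100*1/17049 = -700/5683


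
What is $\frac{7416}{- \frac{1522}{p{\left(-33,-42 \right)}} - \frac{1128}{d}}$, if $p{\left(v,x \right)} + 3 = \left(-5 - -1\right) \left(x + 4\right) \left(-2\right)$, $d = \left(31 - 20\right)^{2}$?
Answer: $- \frac{137741076}{81067} \approx -1699.1$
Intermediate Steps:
$d = 121$ ($d = 11^{2} = 121$)
$p{\left(v,x \right)} = 29 + 8 x$ ($p{\left(v,x \right)} = -3 + \left(-5 - -1\right) \left(x + 4\right) \left(-2\right) = -3 + \left(-5 + 1\right) \left(4 + x\right) \left(-2\right) = -3 + - 4 \left(4 + x\right) \left(-2\right) = -3 + \left(-16 - 4 x\right) \left(-2\right) = -3 + \left(32 + 8 x\right) = 29 + 8 x$)
$\frac{7416}{- \frac{1522}{p{\left(-33,-42 \right)}} - \frac{1128}{d}} = \frac{7416}{- \frac{1522}{29 + 8 \left(-42\right)} - \frac{1128}{121}} = \frac{7416}{- \frac{1522}{29 - 336} - \frac{1128}{121}} = \frac{7416}{- \frac{1522}{-307} - \frac{1128}{121}} = \frac{7416}{\left(-1522\right) \left(- \frac{1}{307}\right) - \frac{1128}{121}} = \frac{7416}{\frac{1522}{307} - \frac{1128}{121}} = \frac{7416}{- \frac{162134}{37147}} = 7416 \left(- \frac{37147}{162134}\right) = - \frac{137741076}{81067}$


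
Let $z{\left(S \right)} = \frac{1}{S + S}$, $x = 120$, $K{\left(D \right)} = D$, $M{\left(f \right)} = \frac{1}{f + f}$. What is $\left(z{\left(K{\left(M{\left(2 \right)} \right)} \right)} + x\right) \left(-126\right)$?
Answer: $-15372$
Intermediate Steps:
$M{\left(f \right)} = \frac{1}{2 f}$
$z{\left(S \right)} = \frac{1}{2 S}$
$\left(z{\left(K{\left(M{\left(2 \right)} \right)} \right)} + x\right) \left(-126\right) = \left(\frac{1}{2 \frac{1}{2 \cdot 2}} + 120\right) \left(-126\right) = \left(\frac{1}{2 \cdot \frac{1}{2} \cdot \frac{1}{2}} + 120\right) \left(-126\right) = \left(\frac{\frac{1}{\frac{1}{4}}}{2} + 120\right) \left(-126\right) = \left(\frac{1}{2} \cdot 4 + 120\right) \left(-126\right) = \left(2 + 120\right) \left(-126\right) = 122 \left(-126\right) = -15372$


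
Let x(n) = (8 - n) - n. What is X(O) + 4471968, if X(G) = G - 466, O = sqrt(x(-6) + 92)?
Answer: 4471502 + 4*sqrt(7) ≈ 4.4715e+6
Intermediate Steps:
x(n) = 8 - 2*n
O = 4*sqrt(7) (O = sqrt((8 - 2*(-6)) + 92) = sqrt((8 + 12) + 92) = sqrt(20 + 92) = sqrt(112) = 4*sqrt(7) ≈ 10.583)
X(G) = -466 + G
X(O) + 4471968 = (-466 + 4*sqrt(7)) + 4471968 = 4471502 + 4*sqrt(7)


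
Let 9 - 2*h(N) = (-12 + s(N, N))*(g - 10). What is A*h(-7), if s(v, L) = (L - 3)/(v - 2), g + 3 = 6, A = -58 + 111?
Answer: -32065/18 ≈ -1781.4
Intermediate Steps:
A = 53
g = 3 (g = -3 + 6 = 3)
s(v, L) = (-3 + L)/(-2 + v)
h(N) = -75/2 + 7*(-3 + N)/(2*(-2 + N)) (h(N) = 9/2 - (-12 + (-3 + N)/(-2 + N))*(3 - 10)/2 = 9/2 - (-12 + (-3 + N)/(-2 + N))*(-7)/2 = 9/2 - (84 - 7*(-3 + N)/(-2 + N))/2 = 9/2 + (-42 + 7*(-3 + N)/(2*(-2 + N))) = -75/2 + 7*(-3 + N)/(2*(-2 + N)))
A*h(-7) = 53*((129 - 68*(-7))/(2*(-2 - 7))) = 53*((½)*(129 + 476)/(-9)) = 53*((½)*(-⅑)*605) = 53*(-605/18) = -32065/18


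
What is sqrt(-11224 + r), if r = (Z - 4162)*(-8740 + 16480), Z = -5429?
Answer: 2*I*sqrt(18561391) ≈ 8616.6*I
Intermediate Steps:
r = -74234340 (r = (-5429 - 4162)*(-8740 + 16480) = -9591*7740 = -74234340)
sqrt(-11224 + r) = sqrt(-11224 - 74234340) = sqrt(-74245564) = 2*I*sqrt(18561391)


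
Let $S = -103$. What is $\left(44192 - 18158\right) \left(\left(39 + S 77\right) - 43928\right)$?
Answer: $-1349081880$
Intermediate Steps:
$\left(44192 - 18158\right) \left(\left(39 + S 77\right) - 43928\right) = \left(44192 - 18158\right) \left(\left(39 - 7931\right) - 43928\right) = 26034 \left(\left(39 - 7931\right) - 43928\right) = 26034 \left(-7892 - 43928\right) = 26034 \left(-51820\right) = -1349081880$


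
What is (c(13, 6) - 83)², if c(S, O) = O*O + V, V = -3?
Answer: 2500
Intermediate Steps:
c(S, O) = -3 + O² (c(S, O) = O*O - 3 = O² - 3 = -3 + O²)
(c(13, 6) - 83)² = ((-3 + 6²) - 83)² = ((-3 + 36) - 83)² = (33 - 83)² = (-50)² = 2500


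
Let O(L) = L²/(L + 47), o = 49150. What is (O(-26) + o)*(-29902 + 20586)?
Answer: -9621807016/21 ≈ -4.5818e+8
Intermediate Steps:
O(L) = L²/(47 + L)
(O(-26) + o)*(-29902 + 20586) = ((-26)²/(47 - 26) + 49150)*(-29902 + 20586) = (676/21 + 49150)*(-9316) = (1032826/21)*(-9316) = -9621807016/21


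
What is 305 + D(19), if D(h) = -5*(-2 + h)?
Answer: 220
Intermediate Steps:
D(h) = 10 - 5*h
305 + D(19) = 305 + (10 - 5*19) = 305 + (10 - 95) = 305 - 85 = 220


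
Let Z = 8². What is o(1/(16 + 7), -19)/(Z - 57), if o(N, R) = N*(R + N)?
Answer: -436/3703 ≈ -0.11774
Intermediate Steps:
Z = 64
o(N, R) = N*(N + R)
o(1/(16 + 7), -19)/(Z - 57) = ((1/(16 + 7) - 19)/(16 + 7))/(64 - 57) = ((1/23 - 19)/23)/7 = ((1/23)*(-436/23))/7 = (⅐)*(-436/529) = -436/3703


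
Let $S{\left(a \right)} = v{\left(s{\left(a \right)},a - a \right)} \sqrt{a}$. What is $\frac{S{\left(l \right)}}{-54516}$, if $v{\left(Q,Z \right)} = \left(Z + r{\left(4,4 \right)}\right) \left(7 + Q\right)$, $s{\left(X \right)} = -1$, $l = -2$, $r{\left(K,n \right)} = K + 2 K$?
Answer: $- \frac{6 i \sqrt{2}}{4543} \approx - 0.0018678 i$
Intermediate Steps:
$r{\left(K,n \right)} = 3 K$
$v{\left(Q,Z \right)} = \left(7 + Q\right) \left(12 + Z\right)$ ($v{\left(Q,Z \right)} = \left(Z + 3 \cdot 4\right) \left(7 + Q\right) = \left(Z + 12\right) \left(7 + Q\right) = \left(12 + Z\right) \left(7 + Q\right) = \left(7 + Q\right) \left(12 + Z\right)$)
$S{\left(a \right)} = 72 \sqrt{a}$ ($S{\left(a \right)} = \left(84 + 7 \left(a - a\right) + 12 \left(-1\right) - \left(a - a\right)\right) \sqrt{a} = \left(84 + 7 \cdot 0 - 12 - 0\right) \sqrt{a} = \left(84 + 0 - 12 + 0\right) \sqrt{a} = 72 \sqrt{a}$)
$\frac{S{\left(l \right)}}{-54516} = \frac{72 \sqrt{-2}}{-54516} = 72 i \sqrt{2} \left(- \frac{1}{54516}\right) = - \frac{6 i \sqrt{2}}{4543}$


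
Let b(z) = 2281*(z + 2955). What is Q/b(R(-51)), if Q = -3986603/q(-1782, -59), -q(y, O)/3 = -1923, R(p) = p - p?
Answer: -3986603/38885107995 ≈ -0.00010252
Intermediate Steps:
R(p) = 0
q(y, O) = 5769 (q(y, O) = -3*(-1923) = 5769)
b(z) = 6740355 + 2281*z (b(z) = 2281*(2955 + z) = 6740355 + 2281*z)
Q = -3986603/5769 ≈ -691.04
Q/b(R(-51)) = -3986603/(5769*(6740355 + 2281*0)) = -3986603/(5769*(6740355 + 0)) = -3986603/5769/6740355 = -3986603/5769*1/6740355 = -3986603/38885107995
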